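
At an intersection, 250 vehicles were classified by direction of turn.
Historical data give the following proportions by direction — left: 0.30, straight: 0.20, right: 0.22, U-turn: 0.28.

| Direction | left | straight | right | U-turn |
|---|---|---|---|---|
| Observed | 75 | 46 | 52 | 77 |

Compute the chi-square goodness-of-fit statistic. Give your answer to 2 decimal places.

Expected counts E_i = n·p_i: 250×0.30 = 75, 250×0.20 = 50, 250×0.22 = 55, 250×0.28 = 70.
left: (75 − 75)²/75 = 0/75 = 0.000
straight: (46 − 50)²/50 = 16/50 = 0.320
right: (52 − 55)²/55 = 9/55 = 0.164
U-turn: (77 − 70)²/70 = 49/70 = 0.700
Sum = 1.18

1.18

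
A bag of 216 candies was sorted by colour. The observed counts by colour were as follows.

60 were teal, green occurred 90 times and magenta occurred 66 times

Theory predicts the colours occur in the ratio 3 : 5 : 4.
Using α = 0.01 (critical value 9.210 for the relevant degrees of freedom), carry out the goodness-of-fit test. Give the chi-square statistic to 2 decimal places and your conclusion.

1.17; do not reject

Ratio total = 12. Expected counts: 216×3/12 = 54, 216×5/12 = 90, 216×4/12 = 72.
teal: (60 − 54)²/54 = 36/54 = 0.667
green: (90 − 90)²/90 = 0/90 = 0.000
magenta: (66 − 72)²/72 = 36/72 = 0.500
Sum = 1.17
df = 2. Since 1.17 < 9.210, we do not reject H₀.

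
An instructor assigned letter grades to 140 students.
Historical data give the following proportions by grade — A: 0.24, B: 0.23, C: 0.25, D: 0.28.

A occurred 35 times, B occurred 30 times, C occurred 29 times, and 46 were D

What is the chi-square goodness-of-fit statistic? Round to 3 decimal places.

2.417

Expected counts E_i = n·p_i: 140×0.24 = 33.6, 140×0.23 = 32.2, 140×0.25 = 35, 140×0.28 = 39.2.
cat         O        E   (O−E)²/E
A          35     33.6     0.0583
B          30     32.2     0.1503
C          29       35     1.0286
D          46     39.2     1.1796
Sum = 2.417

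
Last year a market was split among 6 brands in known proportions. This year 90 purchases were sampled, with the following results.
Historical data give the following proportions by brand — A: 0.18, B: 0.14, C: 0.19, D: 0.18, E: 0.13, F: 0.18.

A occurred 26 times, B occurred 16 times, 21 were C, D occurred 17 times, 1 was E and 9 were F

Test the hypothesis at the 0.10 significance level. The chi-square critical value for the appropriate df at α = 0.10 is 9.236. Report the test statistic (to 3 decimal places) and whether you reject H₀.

Expected counts E_i = n·p_i: 90×0.18 = 16.2, 90×0.14 = 12.6, 90×0.19 = 17.1, 90×0.18 = 16.2, 90×0.13 = 11.7, 90×0.18 = 16.2.
A: (26 − 16.2)²/16.2 = 96.04/16.2 = 5.9284
B: (16 − 12.6)²/12.6 = 11.56/12.6 = 0.9175
C: (21 − 17.1)²/17.1 = 15.21/17.1 = 0.8895
D: (17 − 16.2)²/16.2 = 0.64/16.2 = 0.0395
E: (1 − 11.7)²/11.7 = 114.49/11.7 = 9.7855
F: (9 − 16.2)²/16.2 = 51.84/16.2 = 3.2000
Sum = 20.760
df = 5. Since 20.760 > 9.236, we reject H₀.

20.760; reject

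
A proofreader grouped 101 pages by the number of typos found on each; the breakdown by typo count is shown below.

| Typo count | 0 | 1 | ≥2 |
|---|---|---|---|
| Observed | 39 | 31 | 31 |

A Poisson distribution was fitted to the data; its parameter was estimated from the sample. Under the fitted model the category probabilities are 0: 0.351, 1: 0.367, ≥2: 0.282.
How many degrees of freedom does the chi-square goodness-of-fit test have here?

There are k = 3 categories and 1 parameter estimated from the data, so df = 3 − 1 − 1 = 1.

1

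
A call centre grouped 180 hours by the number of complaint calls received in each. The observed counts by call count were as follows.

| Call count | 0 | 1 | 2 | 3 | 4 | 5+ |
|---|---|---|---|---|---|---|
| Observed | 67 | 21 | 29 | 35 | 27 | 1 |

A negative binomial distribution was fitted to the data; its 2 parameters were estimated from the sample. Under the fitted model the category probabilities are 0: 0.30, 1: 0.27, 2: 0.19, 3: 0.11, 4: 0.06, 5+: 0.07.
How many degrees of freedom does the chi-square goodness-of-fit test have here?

3

There are k = 6 categories and 2 parameters estimated from the data, so df = 6 − 1 − 2 = 3.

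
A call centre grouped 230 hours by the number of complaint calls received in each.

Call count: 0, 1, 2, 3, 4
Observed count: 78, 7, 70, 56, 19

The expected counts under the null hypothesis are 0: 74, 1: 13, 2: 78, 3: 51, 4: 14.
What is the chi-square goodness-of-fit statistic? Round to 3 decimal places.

6.082

0: (78 − 74)²/74 = 16/74 = 0.2162
1: (7 − 13)²/13 = 36/13 = 2.7692
2: (70 − 78)²/78 = 64/78 = 0.8205
3: (56 − 51)²/51 = 25/51 = 0.4902
4: (19 − 14)²/14 = 25/14 = 1.7857
Sum = 6.082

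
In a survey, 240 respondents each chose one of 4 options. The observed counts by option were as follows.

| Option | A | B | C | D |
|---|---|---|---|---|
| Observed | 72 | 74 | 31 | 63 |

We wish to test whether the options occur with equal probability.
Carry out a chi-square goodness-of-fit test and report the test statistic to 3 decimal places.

Expected count for each of the 4 categories: 240/4 = 60.
χ² = (72−60)²/60 + (74−60)²/60 + (31−60)²/60 + (63−60)²/60
   = 2.4000 + 3.2667 + 14.0167 + 0.1500
Sum = 19.833

19.833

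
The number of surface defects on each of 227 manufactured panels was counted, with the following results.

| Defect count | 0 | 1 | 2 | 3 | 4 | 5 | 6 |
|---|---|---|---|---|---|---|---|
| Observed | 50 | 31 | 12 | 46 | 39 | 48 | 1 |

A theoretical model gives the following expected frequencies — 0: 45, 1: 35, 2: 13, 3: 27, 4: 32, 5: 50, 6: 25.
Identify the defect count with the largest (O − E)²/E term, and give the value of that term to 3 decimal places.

cat         O        E   (O−E)²/E
0          50       45     0.5556
1          31       35     0.4571
2          12       13     0.0769
3          46       27    13.3704
4          39       32     1.5313
5          48       50     0.0800
6           1       25    23.0400
The largest term is for 6: 23.040.

6, 23.040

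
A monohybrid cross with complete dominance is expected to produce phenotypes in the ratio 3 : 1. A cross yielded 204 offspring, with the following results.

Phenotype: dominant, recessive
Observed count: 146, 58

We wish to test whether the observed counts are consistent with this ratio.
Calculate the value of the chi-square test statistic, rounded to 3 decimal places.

Ratio total = 4. Expected counts: 204×3/4 = 153, 204×1/4 = 51.
dominant: (146 − 153)²/153 = 49/153 = 0.3203
recessive: (58 − 51)²/51 = 49/51 = 0.9608
Sum = 1.281

1.281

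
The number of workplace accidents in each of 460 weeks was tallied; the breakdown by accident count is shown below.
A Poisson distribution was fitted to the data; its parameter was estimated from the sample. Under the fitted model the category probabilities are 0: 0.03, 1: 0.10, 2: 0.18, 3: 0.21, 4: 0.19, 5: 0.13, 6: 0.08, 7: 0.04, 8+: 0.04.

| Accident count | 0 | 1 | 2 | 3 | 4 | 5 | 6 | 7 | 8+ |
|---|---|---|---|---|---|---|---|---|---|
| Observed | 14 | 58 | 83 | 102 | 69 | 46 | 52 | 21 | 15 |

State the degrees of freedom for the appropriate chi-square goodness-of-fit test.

7

There are k = 9 categories and 1 parameter estimated from the data, so df = 9 − 1 − 1 = 7.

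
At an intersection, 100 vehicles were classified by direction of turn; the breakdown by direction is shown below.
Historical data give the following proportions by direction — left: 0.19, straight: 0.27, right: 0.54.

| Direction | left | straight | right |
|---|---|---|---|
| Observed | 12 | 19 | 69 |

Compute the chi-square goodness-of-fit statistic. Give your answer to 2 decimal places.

9.12

Expected counts E_i = n·p_i: 100×0.19 = 19, 100×0.27 = 27, 100×0.54 = 54.
cat           O        E   (O−E)²/E
left         12       19      2.579
straight     19       27      2.370
right        69       54      4.167
Sum = 9.12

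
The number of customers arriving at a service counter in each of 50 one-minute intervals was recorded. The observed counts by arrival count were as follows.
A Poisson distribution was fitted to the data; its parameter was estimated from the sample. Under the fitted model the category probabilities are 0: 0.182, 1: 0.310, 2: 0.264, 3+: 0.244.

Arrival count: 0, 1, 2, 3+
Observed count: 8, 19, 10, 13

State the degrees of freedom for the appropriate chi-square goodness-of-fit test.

2

There are k = 4 categories and 1 parameter estimated from the data, so df = 4 − 1 − 1 = 2.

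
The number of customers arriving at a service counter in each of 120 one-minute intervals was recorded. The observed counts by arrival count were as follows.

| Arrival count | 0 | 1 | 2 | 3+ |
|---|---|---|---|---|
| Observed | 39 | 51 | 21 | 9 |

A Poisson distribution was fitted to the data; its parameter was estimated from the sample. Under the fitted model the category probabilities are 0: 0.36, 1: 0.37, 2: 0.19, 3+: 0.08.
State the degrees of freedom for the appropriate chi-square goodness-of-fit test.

2

There are k = 4 categories and 1 parameter estimated from the data, so df = 4 − 1 − 1 = 2.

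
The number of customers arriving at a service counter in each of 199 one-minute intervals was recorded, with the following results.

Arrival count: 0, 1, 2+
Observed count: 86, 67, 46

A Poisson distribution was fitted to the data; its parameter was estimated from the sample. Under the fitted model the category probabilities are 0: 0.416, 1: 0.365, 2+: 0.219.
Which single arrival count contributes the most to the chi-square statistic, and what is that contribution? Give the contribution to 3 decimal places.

1, 0.437

Expected counts E_i = n·p_i: 199×0.416 = 82.784, 199×0.365 = 72.635, 199×0.219 = 43.581.
χ² = (86−82.784)²/82.784 + (67−72.635)²/72.635 + (46−43.581)²/43.581
   = 0.1249 + 0.4372 + 0.1343
The largest term is for 1: 0.437.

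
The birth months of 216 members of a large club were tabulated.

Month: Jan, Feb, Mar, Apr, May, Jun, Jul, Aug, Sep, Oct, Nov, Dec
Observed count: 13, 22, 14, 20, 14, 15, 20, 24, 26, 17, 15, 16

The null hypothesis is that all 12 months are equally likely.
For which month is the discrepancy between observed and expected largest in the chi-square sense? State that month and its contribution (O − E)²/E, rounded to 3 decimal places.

Expected count for each of the 12 categories: 216/12 = 18.
cat         O        E   (O−E)²/E
Jan        13       18     1.3889
Feb        22       18     0.8889
Mar        14       18     0.8889
Apr        20       18     0.2222
May        14       18     0.8889
Jun        15       18     0.5000
Jul        20       18     0.2222
Aug        24       18     2.0000
Sep        26       18     3.5556
Oct        17       18     0.0556
Nov        15       18     0.5000
Dec        16       18     0.2222
The largest term is for Sep: 3.556.

Sep, 3.556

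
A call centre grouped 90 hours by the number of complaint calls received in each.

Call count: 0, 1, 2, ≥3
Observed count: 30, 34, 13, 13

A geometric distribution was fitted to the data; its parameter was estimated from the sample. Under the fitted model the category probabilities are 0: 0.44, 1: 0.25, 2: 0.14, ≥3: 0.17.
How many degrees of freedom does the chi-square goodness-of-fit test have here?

2

There are k = 4 categories and 1 parameter estimated from the data, so df = 4 − 1 − 1 = 2.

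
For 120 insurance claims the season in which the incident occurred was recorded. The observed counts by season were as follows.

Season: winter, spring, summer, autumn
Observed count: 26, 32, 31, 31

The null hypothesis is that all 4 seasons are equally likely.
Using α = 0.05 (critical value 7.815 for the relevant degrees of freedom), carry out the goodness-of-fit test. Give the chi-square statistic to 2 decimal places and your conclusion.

0.73; do not reject

Expected count for each of the 4 categories: 120/4 = 30.
χ² = (26−30)²/30 + (32−30)²/30 + (31−30)²/30 + (31−30)²/30
   = 0.533 + 0.133 + 0.033 + 0.033
Sum = 0.73
df = 3. Since 0.73 < 7.815, we do not reject H₀.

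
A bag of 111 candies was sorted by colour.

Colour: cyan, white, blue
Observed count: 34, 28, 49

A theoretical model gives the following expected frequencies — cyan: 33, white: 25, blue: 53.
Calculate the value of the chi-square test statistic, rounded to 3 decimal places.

0.692

cat         O        E   (O−E)²/E
cyan       34       33     0.0303
white      28       25     0.3600
blue       49       53     0.3019
Sum = 0.692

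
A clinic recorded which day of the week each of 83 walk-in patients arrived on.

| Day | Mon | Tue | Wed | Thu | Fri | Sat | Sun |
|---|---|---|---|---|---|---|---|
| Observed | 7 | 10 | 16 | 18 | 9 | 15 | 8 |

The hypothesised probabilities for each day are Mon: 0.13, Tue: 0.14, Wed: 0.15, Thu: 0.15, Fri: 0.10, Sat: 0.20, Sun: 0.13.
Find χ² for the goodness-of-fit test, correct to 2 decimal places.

5.98

Expected counts E_i = n·p_i: 83×0.13 = 10.79, 83×0.14 = 11.62, 83×0.15 = 12.45, 83×0.15 = 12.45, 83×0.10 = 8.3, 83×0.20 = 16.6, 83×0.13 = 10.79.
χ² = (7−10.79)²/10.79 + (10−11.62)²/11.62 + (16−12.45)²/12.45 + (18−12.45)²/12.45 + (9−8.3)²/8.3 + (15−16.6)²/16.6 + (8−10.79)²/10.79
   = 1.331 + 0.226 + 1.012 + 2.474 + 0.059 + 0.154 + 0.721
Sum = 5.98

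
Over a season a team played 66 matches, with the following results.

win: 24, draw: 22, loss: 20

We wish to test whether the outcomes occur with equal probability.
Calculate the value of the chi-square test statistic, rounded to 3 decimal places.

Expected count for each of the 3 categories: 66/3 = 22.
cat         O        E   (O−E)²/E
win        24       22     0.1818
draw       22       22     0.0000
loss       20       22     0.1818
Sum = 0.364

0.364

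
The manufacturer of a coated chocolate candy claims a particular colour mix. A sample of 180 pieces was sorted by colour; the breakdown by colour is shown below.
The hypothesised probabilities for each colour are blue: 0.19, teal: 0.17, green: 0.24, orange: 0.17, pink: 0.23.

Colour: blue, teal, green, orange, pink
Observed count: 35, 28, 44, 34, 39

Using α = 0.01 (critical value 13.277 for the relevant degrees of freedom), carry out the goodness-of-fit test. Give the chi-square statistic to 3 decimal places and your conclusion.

Expected counts E_i = n·p_i: 180×0.19 = 34.2, 180×0.17 = 30.6, 180×0.24 = 43.2, 180×0.17 = 30.6, 180×0.23 = 41.4.
χ² = (35−34.2)²/34.2 + (28−30.6)²/30.6 + (44−43.2)²/43.2 + (34−30.6)²/30.6 + (39−41.4)²/41.4
   = 0.0187 + 0.2209 + 0.0148 + 0.3778 + 0.1391
Sum = 0.771
df = 4. Since 0.771 < 13.277, we do not reject H₀.

0.771; do not reject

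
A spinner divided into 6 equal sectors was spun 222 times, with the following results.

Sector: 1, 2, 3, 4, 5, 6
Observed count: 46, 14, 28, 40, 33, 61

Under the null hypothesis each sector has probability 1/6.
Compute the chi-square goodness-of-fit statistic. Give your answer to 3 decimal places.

34.919

Expected count for each of the 6 categories: 222/6 = 37.
χ² = (46−37)²/37 + (14−37)²/37 + (28−37)²/37 + (40−37)²/37 + (33−37)²/37 + (61−37)²/37
   = 2.1892 + 14.2973 + 2.1892 + 0.2432 + 0.4324 + 15.5676
Sum = 34.919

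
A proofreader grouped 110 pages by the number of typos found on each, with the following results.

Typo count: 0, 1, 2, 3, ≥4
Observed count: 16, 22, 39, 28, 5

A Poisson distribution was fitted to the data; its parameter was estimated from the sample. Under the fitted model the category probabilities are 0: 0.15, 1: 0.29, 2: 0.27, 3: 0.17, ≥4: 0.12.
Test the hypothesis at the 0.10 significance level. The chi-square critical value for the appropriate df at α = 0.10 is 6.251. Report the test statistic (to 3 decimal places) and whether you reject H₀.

Expected counts E_i = n·p_i: 110×0.15 = 16.5, 110×0.29 = 31.9, 110×0.27 = 29.7, 110×0.17 = 18.7, 110×0.12 = 13.2.
χ² = (16−16.5)²/16.5 + (22−31.9)²/31.9 + (39−29.7)²/29.7 + (28−18.7)²/18.7 + (5−13.2)²/13.2
   = 0.0152 + 3.0724 + 2.9121 + 4.6251 + 5.0939
Sum = 15.719
df = 3. Since 15.719 > 6.251, we reject H₀.

15.719; reject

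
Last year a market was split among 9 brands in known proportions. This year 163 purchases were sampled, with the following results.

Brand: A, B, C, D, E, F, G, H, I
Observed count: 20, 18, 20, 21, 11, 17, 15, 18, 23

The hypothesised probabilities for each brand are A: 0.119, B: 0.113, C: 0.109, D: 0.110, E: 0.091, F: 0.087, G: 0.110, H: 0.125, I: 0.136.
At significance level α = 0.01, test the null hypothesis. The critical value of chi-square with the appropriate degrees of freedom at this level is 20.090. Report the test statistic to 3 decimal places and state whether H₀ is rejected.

3.172; do not reject

Expected counts E_i = n·p_i: 163×0.119 = 19.397, 163×0.113 = 18.419, 163×0.109 = 17.767, 163×0.110 = 17.93, 163×0.091 = 14.833, 163×0.087 = 14.181, 163×0.110 = 17.93, 163×0.125 = 20.375, 163×0.136 = 22.168.
cat         O        E   (O−E)²/E
A          20   19.397     0.0187
B          18   18.419     0.0095
C          20   17.767     0.2806
D          21    17.93     0.5256
E          11   14.833     0.9905
F          17   14.181     0.5604
G          15    17.93     0.4788
H          18   20.375     0.2768
I          23   22.168     0.0312
Sum = 3.172
df = 8. Since 3.172 < 20.090, we do not reject H₀.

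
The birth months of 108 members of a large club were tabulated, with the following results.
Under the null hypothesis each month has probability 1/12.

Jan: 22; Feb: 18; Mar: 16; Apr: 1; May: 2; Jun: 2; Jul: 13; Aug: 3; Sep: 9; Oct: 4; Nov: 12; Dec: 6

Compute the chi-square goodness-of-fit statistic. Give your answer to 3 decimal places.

61.778

Expected count for each of the 12 categories: 108/12 = 9.
cat         O        E   (O−E)²/E
Jan        22        9    18.7778
Feb        18        9     9.0000
Mar        16        9     5.4444
Apr         1        9     7.1111
May         2        9     5.4444
Jun         2        9     5.4444
Jul        13        9     1.7778
Aug         3        9     4.0000
Sep         9        9     0.0000
Oct         4        9     2.7778
Nov        12        9     1.0000
Dec         6        9     1.0000
Sum = 61.778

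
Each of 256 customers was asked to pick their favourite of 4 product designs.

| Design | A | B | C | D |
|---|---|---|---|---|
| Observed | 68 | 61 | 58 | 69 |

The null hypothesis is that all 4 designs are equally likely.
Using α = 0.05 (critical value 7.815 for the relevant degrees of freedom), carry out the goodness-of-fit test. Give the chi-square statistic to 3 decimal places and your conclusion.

Expected count for each of the 4 categories: 256/4 = 64.
cat         O        E   (O−E)²/E
A          68       64     0.2500
B          61       64     0.1406
C          58       64     0.5625
D          69       64     0.3906
Sum = 1.344
df = 3. Since 1.344 < 7.815, we do not reject H₀.

1.344; do not reject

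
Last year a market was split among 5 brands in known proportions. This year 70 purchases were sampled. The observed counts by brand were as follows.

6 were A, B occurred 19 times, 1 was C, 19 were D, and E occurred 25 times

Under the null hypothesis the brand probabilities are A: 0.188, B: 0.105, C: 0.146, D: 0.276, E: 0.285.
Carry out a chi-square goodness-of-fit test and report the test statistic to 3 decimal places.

Expected counts E_i = n·p_i: 70×0.188 = 13.16, 70×0.105 = 7.35, 70×0.146 = 10.22, 70×0.276 = 19.32, 70×0.285 = 19.95.
A: (6 − 13.16)²/13.16 = 51.2656/13.16 = 3.8956
B: (19 − 7.35)²/7.35 = 135.7225/7.35 = 18.4656
C: (1 − 10.22)²/10.22 = 85.0084/10.22 = 8.3178
D: (19 − 19.32)²/19.32 = 0.1024/19.32 = 0.0053
E: (25 − 19.95)²/19.95 = 25.5025/19.95 = 1.2783
Sum = 31.963

31.963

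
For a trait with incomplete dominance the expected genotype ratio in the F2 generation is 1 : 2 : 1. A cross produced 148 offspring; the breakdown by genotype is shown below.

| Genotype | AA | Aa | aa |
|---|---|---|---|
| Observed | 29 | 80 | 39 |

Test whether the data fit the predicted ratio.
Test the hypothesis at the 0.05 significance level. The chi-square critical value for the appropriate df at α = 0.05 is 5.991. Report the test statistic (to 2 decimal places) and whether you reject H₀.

Ratio total = 4. Expected counts: 148×1/4 = 37, 148×2/4 = 74, 148×1/4 = 37.
cat         O        E   (O−E)²/E
AA         29       37      1.730
Aa         80       74      0.486
aa         39       37      0.108
Sum = 2.32
df = 2. Since 2.32 < 5.991, we do not reject H₀.

2.32; do not reject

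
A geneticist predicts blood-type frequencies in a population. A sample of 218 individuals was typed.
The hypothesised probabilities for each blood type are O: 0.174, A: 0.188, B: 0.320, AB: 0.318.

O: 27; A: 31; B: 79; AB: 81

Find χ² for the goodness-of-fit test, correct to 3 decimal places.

Expected counts E_i = n·p_i: 218×0.174 = 37.932, 218×0.188 = 40.984, 218×0.320 = 69.76, 218×0.318 = 69.324.
χ² = (27−37.932)²/37.932 + (31−40.984)²/40.984 + (79−69.76)²/69.76 + (81−69.324)²/69.324
   = 3.1506 + 2.4322 + 1.2239 + 1.9665
Sum = 8.773

8.773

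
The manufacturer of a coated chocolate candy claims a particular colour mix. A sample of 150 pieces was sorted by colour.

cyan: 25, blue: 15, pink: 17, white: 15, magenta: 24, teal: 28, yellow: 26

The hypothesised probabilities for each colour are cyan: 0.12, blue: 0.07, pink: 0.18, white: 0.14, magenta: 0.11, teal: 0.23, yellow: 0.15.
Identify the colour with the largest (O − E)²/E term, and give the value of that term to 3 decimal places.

Expected counts E_i = n·p_i: 150×0.12 = 18, 150×0.07 = 10.5, 150×0.18 = 27, 150×0.14 = 21, 150×0.11 = 16.5, 150×0.23 = 34.5, 150×0.15 = 22.5.
χ² = (25−18)²/18 + (15−10.5)²/10.5 + (17−27)²/27 + (15−21)²/21 + (24−16.5)²/16.5 + (28−34.5)²/34.5 + (26−22.5)²/22.5
   = 2.7222 + 1.9286 + 3.7037 + 1.7143 + 3.4091 + 1.2246 + 0.5444
The largest term is for pink: 3.704.

pink, 3.704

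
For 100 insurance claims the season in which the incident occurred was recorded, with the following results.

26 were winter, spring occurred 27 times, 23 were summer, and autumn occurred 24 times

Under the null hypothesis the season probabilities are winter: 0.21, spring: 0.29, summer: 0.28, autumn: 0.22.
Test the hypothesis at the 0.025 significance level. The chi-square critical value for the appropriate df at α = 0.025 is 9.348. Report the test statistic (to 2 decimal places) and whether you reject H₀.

2.40; do not reject

Expected counts E_i = n·p_i: 100×0.21 = 21, 100×0.29 = 29, 100×0.28 = 28, 100×0.22 = 22.
cat         O        E   (O−E)²/E
winter     26       21      1.190
spring     27       29      0.138
summer     23       28      0.893
autumn     24       22      0.182
Sum = 2.40
df = 3. Since 2.40 < 9.348, we do not reject H₀.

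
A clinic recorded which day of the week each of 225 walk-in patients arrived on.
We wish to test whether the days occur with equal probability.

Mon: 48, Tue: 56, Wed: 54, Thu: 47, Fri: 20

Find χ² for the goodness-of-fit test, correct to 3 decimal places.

Expected count for each of the 5 categories: 225/5 = 45.
Mon: (48 − 45)²/45 = 9/45 = 0.2000
Tue: (56 − 45)²/45 = 121/45 = 2.6889
Wed: (54 − 45)²/45 = 81/45 = 1.8000
Thu: (47 − 45)²/45 = 4/45 = 0.0889
Fri: (20 − 45)²/45 = 625/45 = 13.8889
Sum = 18.667

18.667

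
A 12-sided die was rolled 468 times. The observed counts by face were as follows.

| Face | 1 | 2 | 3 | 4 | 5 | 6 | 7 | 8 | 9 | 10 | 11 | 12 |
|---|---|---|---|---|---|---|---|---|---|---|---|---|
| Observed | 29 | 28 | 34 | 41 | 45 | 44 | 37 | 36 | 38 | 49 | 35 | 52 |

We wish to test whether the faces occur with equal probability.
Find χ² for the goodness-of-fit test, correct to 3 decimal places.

Under H₀ each category has probability 1/12, so each expected count is 468/12 = 39.
χ² = (29−39)²/39 + (28−39)²/39 + (34−39)²/39 + (41−39)²/39 + (45−39)²/39 + (44−39)²/39 + (37−39)²/39 + (36−39)²/39 + (38−39)²/39 + (49−39)²/39 + (35−39)²/39 + (52−39)²/39
   = 2.5641 + 3.1026 + 0.6410 + 0.1026 + 0.9231 + 0.6410 + 0.1026 + 0.2308 + 0.0256 + 2.5641 + 0.4103 + 4.3333
Sum = 15.641

15.641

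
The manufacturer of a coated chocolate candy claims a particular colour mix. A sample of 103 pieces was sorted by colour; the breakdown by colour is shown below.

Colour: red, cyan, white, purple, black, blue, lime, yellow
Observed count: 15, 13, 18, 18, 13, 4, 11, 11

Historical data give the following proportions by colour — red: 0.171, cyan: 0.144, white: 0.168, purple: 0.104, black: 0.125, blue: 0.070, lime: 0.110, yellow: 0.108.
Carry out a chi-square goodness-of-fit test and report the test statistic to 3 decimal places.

7.042

Expected counts E_i = n·p_i: 103×0.171 = 17.613, 103×0.144 = 14.832, 103×0.168 = 17.304, 103×0.104 = 10.712, 103×0.125 = 12.875, 103×0.070 = 7.21, 103×0.110 = 11.33, 103×0.108 = 11.124.
red: (15 − 17.613)²/17.613 = 6.827769/17.613 = 0.3877
cyan: (13 − 14.832)²/14.832 = 3.356224/14.832 = 0.2263
white: (18 − 17.304)²/17.304 = 0.484416/17.304 = 0.0280
purple: (18 − 10.712)²/10.712 = 53.114944/10.712 = 4.9585
black: (13 − 12.875)²/12.875 = 0.015625/12.875 = 0.0012
blue: (4 − 7.21)²/7.21 = 10.3041/7.21 = 1.4291
lime: (11 − 11.33)²/11.33 = 0.1089/11.33 = 0.0096
yellow: (11 − 11.124)²/11.124 = 0.015376/11.124 = 0.0014
Sum = 7.042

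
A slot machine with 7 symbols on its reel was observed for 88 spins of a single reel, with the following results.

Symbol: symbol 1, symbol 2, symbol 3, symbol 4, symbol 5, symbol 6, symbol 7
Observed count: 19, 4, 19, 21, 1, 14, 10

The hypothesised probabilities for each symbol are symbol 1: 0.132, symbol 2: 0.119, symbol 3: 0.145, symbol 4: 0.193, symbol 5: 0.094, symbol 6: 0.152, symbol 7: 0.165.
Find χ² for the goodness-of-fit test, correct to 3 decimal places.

20.524

Expected counts E_i = n·p_i: 88×0.132 = 11.616, 88×0.119 = 10.472, 88×0.145 = 12.76, 88×0.193 = 16.984, 88×0.094 = 8.272, 88×0.152 = 13.376, 88×0.165 = 14.52.
cat           O        E   (O−E)²/E
symbol 1     19   11.616     4.6938
symbol 2      4   10.472     3.9999
symbol 3     19    12.76     3.0515
symbol 4     21   16.984     0.9496
symbol 5      1    8.272     6.3929
symbol 6     14   13.376     0.0291
symbol 7     10    14.52     1.4071
Sum = 20.524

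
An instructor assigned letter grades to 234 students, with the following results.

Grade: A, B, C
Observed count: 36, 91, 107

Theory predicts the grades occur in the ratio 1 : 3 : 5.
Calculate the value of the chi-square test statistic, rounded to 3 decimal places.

Ratio total = 9. Expected counts: 234×1/9 = 26, 234×3/9 = 78, 234×5/9 = 130.
χ² = (36−26)²/26 + (91−78)²/78 + (107−130)²/130
   = 3.8462 + 2.1667 + 4.0692
Sum = 10.082

10.082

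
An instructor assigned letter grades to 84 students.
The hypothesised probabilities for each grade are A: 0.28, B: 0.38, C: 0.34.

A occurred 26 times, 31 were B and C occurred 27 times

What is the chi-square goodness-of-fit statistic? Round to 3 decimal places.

Expected counts E_i = n·p_i: 84×0.28 = 23.52, 84×0.38 = 31.92, 84×0.34 = 28.56.
χ² = (26−23.52)²/23.52 + (31−31.92)²/31.92 + (27−28.56)²/28.56
   = 0.2615 + 0.0265 + 0.0852
Sum = 0.373

0.373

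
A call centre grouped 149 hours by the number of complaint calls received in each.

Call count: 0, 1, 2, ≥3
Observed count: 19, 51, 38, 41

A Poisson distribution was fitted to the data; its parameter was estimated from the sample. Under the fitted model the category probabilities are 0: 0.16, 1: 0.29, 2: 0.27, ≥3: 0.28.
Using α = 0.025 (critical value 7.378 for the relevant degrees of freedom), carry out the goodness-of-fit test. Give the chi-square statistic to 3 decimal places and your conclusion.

Expected counts E_i = n·p_i: 149×0.16 = 23.84, 149×0.29 = 43.21, 149×0.27 = 40.23, 149×0.28 = 41.72.
χ² = (19−23.84)²/23.84 + (51−43.21)²/43.21 + (38−40.23)²/40.23 + (41−41.72)²/41.72
   = 0.9826 + 1.4044 + 0.1236 + 0.0124
Sum = 2.523
df = 2. Since 2.523 < 7.378, we do not reject H₀.

2.523; do not reject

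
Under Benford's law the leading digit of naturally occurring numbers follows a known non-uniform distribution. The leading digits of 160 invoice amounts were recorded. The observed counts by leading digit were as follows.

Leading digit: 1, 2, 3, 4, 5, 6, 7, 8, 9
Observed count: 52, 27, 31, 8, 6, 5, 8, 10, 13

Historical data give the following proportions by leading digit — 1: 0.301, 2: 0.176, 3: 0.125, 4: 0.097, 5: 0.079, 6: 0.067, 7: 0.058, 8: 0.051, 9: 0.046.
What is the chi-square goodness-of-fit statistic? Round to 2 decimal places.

Expected counts E_i = n·p_i: 160×0.301 = 48.16, 160×0.176 = 28.16, 160×0.125 = 20, 160×0.097 = 15.52, 160×0.079 = 12.64, 160×0.067 = 10.72, 160×0.058 = 9.28, 160×0.051 = 8.16, 160×0.046 = 7.36.
χ² = (52−48.16)²/48.16 + (27−28.16)²/28.16 + (31−20)²/20 + (8−15.52)²/15.52 + (6−12.64)²/12.64 + (5−10.72)²/10.72 + (8−9.28)²/9.28 + (10−8.16)²/8.16 + (13−7.36)²/7.36
   = 0.306 + 0.048 + 6.050 + 3.644 + 3.488 + 3.052 + 0.177 + 0.415 + 4.322
Sum = 21.50

21.50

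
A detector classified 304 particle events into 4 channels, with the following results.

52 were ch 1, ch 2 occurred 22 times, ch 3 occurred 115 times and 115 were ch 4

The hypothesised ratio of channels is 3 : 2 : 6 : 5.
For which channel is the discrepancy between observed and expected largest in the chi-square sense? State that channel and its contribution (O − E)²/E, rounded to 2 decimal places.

Ratio total = 16. Expected counts: 304×3/16 = 57, 304×2/16 = 38, 304×6/16 = 114, 304×5/16 = 95.
χ² = (52−57)²/57 + (22−38)²/38 + (115−114)²/114 + (115−95)²/95
   = 0.439 + 6.737 + 0.009 + 4.211
The largest term is for ch 2: 6.74.

ch 2, 6.74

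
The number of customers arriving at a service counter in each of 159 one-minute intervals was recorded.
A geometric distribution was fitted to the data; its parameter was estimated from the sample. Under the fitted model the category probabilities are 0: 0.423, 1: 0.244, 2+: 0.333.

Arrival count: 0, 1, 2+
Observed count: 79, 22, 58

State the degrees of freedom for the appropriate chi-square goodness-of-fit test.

There are k = 3 categories and 1 parameter estimated from the data, so df = 3 − 1 − 1 = 1.

1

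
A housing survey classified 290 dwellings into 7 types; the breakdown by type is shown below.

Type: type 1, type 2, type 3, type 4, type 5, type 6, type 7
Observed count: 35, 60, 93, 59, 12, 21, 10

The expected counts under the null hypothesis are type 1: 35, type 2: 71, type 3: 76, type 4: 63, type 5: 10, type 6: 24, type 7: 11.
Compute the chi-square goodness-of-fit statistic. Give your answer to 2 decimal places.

χ² = (35−35)²/35 + (60−71)²/71 + (93−76)²/76 + (59−63)²/63 + (12−10)²/10 + (21−24)²/24 + (10−11)²/11
   = 0.000 + 1.704 + 3.803 + 0.254 + 0.400 + 0.375 + 0.091
Sum = 6.63

6.63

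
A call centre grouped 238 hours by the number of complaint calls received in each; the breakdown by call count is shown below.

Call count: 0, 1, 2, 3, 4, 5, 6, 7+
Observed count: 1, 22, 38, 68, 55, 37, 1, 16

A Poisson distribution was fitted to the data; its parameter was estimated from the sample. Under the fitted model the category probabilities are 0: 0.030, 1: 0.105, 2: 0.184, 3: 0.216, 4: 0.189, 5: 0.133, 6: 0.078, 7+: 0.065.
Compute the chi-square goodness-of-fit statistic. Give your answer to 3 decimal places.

31.529

Expected counts E_i = n·p_i: 238×0.030 = 7.14, 238×0.105 = 24.99, 238×0.184 = 43.792, 238×0.216 = 51.408, 238×0.189 = 44.982, 238×0.133 = 31.654, 238×0.078 = 18.564, 238×0.065 = 15.47.
0: (1 − 7.14)²/7.14 = 37.6996/7.14 = 5.2801
1: (22 − 24.99)²/24.99 = 8.9401/24.99 = 0.3577
2: (38 − 43.792)²/43.792 = 33.547264/43.792 = 0.7661
3: (68 − 51.408)²/51.408 = 275.294464/51.408 = 5.3551
4: (55 − 44.982)²/44.982 = 100.360324/44.982 = 2.2311
5: (37 − 31.654)²/31.654 = 28.579716/31.654 = 0.9029
6: (1 − 18.564)²/18.564 = 308.494096/18.564 = 16.6179
7+: (16 − 15.47)²/15.47 = 0.2809/15.47 = 0.0182
Sum = 31.529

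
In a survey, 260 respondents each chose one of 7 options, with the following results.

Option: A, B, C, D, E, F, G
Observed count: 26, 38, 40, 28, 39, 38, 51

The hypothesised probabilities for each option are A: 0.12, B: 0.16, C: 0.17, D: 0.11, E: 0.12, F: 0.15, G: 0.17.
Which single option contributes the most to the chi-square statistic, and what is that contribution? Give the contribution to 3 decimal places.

Expected counts E_i = n·p_i: 260×0.12 = 31.2, 260×0.16 = 41.6, 260×0.17 = 44.2, 260×0.11 = 28.6, 260×0.12 = 31.2, 260×0.15 = 39, 260×0.17 = 44.2.
A: (26 − 31.2)²/31.2 = 27.04/31.2 = 0.8667
B: (38 − 41.6)²/41.6 = 12.96/41.6 = 0.3115
C: (40 − 44.2)²/44.2 = 17.64/44.2 = 0.3991
D: (28 − 28.6)²/28.6 = 0.36/28.6 = 0.0126
E: (39 − 31.2)²/31.2 = 60.84/31.2 = 1.9500
F: (38 − 39)²/39 = 1/39 = 0.0256
G: (51 − 44.2)²/44.2 = 46.24/44.2 = 1.0462
The largest term is for E: 1.950.

E, 1.950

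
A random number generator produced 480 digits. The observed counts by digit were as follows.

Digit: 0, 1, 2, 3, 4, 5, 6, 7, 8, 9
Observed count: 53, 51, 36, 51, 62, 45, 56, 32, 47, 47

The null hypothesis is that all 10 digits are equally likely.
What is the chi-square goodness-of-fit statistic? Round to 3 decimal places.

Under H₀ each category has probability 1/10, so each expected count is 480/10 = 48.
0: (53 − 48)²/48 = 25/48 = 0.5208
1: (51 − 48)²/48 = 9/48 = 0.1875
2: (36 − 48)²/48 = 144/48 = 3.0000
3: (51 − 48)²/48 = 9/48 = 0.1875
4: (62 − 48)²/48 = 196/48 = 4.0833
5: (45 − 48)²/48 = 9/48 = 0.1875
6: (56 − 48)²/48 = 64/48 = 1.3333
7: (32 − 48)²/48 = 256/48 = 5.3333
8: (47 − 48)²/48 = 1/48 = 0.0208
9: (47 − 48)²/48 = 1/48 = 0.0208
Sum = 14.875

14.875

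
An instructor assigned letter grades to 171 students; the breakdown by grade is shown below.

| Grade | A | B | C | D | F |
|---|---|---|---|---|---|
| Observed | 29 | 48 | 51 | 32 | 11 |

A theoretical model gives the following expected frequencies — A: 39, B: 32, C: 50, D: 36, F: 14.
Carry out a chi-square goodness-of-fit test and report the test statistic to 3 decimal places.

11.671

χ² = (29−39)²/39 + (48−32)²/32 + (51−50)²/50 + (32−36)²/36 + (11−14)²/14
   = 2.5641 + 8.0000 + 0.0200 + 0.4444 + 0.6429
Sum = 11.671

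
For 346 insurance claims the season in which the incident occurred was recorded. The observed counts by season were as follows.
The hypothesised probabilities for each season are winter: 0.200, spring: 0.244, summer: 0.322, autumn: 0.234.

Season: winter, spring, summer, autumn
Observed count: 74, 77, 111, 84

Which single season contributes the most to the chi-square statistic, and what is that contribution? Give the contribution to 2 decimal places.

Expected counts E_i = n·p_i: 346×0.200 = 69.2, 346×0.244 = 84.424, 346×0.322 = 111.412, 346×0.234 = 80.964.
χ² = (74−69.2)²/69.2 + (77−84.424)²/84.424 + (111−111.412)²/111.412 + (84−80.964)²/80.964
   = 0.333 + 0.653 + 0.002 + 0.114
The largest term is for spring: 0.65.

spring, 0.65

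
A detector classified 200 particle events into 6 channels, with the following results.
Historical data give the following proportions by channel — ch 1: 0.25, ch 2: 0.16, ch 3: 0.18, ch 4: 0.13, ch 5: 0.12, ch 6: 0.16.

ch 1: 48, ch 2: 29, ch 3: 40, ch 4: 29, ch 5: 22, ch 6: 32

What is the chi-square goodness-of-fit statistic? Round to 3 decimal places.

Expected counts E_i = n·p_i: 200×0.25 = 50, 200×0.16 = 32, 200×0.18 = 36, 200×0.13 = 26, 200×0.12 = 24, 200×0.16 = 32.
ch 1: (48 − 50)²/50 = 4/50 = 0.0800
ch 2: (29 − 32)²/32 = 9/32 = 0.2813
ch 3: (40 − 36)²/36 = 16/36 = 0.4444
ch 4: (29 − 26)²/26 = 9/26 = 0.3462
ch 5: (22 − 24)²/24 = 4/24 = 0.1667
ch 6: (32 − 32)²/32 = 0/32 = 0.0000
Sum = 1.319

1.319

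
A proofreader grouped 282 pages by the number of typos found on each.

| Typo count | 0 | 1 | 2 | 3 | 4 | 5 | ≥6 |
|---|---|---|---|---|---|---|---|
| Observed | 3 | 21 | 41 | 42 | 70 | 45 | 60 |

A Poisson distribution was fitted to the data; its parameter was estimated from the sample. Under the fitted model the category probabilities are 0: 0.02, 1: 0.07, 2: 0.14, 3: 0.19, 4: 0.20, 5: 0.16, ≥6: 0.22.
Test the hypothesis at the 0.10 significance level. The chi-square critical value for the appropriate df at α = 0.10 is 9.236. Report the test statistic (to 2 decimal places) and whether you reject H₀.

Expected counts E_i = n·p_i: 282×0.02 = 5.64, 282×0.07 = 19.74, 282×0.14 = 39.48, 282×0.19 = 53.58, 282×0.20 = 56.4, 282×0.16 = 45.12, 282×0.22 = 62.04.
0: (3 − 5.64)²/5.64 = 6.9696/5.64 = 1.236
1: (21 − 19.74)²/19.74 = 1.5876/19.74 = 0.080
2: (41 − 39.48)²/39.48 = 2.3104/39.48 = 0.059
3: (42 − 53.58)²/53.58 = 134.0964/53.58 = 2.503
4: (70 − 56.4)²/56.4 = 184.96/56.4 = 3.279
5: (45 − 45.12)²/45.12 = 0.0144/45.12 = 0.000
≥6: (60 − 62.04)²/62.04 = 4.1616/62.04 = 0.067
Sum = 7.22
df = 5. Since 7.22 < 9.236, we do not reject H₀.

7.22; do not reject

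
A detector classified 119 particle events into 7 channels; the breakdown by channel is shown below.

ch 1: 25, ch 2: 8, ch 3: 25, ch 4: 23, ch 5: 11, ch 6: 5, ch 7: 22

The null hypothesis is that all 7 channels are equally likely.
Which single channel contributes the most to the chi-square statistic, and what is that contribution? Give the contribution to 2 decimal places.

ch 6, 8.47

Under H₀ each category has probability 1/7, so each expected count is 119/7 = 17.
χ² = (25−17)²/17 + (8−17)²/17 + (25−17)²/17 + (23−17)²/17 + (11−17)²/17 + (5−17)²/17 + (22−17)²/17
   = 3.765 + 4.765 + 3.765 + 2.118 + 2.118 + 8.471 + 1.471
The largest term is for ch 6: 8.47.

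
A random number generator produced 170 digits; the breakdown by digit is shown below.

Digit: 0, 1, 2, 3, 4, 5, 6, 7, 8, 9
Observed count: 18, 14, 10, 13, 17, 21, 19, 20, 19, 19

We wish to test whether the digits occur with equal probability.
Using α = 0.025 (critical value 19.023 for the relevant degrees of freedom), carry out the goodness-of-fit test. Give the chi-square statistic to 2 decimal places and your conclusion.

Expected count for each of the 10 categories: 170/10 = 17.
χ² = (18−17)²/17 + (14−17)²/17 + (10−17)²/17 + (13−17)²/17 + (17−17)²/17 + (21−17)²/17 + (19−17)²/17 + (20−17)²/17 + (19−17)²/17 + (19−17)²/17
   = 0.059 + 0.529 + 2.882 + 0.941 + 0.000 + 0.941 + 0.235 + 0.529 + 0.235 + 0.235
Sum = 6.59
df = 9. Since 6.59 < 19.023, we do not reject H₀.

6.59; do not reject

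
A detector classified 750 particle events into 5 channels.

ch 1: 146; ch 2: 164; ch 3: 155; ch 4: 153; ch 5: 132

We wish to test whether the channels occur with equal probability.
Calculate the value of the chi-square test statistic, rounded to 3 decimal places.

Under H₀ each category has probability 1/5, so each expected count is 750/5 = 150.
χ² = (146−150)²/150 + (164−150)²/150 + (155−150)²/150 + (153−150)²/150 + (132−150)²/150
   = 0.1067 + 1.3067 + 0.1667 + 0.0600 + 2.1600
Sum = 3.800

3.800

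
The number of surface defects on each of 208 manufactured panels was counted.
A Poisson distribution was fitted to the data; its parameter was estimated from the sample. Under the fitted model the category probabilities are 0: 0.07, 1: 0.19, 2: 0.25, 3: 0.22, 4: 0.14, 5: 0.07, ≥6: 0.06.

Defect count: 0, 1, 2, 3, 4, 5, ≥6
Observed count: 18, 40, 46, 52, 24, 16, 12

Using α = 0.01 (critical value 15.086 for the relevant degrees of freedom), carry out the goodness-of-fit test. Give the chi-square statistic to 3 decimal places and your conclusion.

3.423; do not reject

Expected counts E_i = n·p_i: 208×0.07 = 14.56, 208×0.19 = 39.52, 208×0.25 = 52, 208×0.22 = 45.76, 208×0.14 = 29.12, 208×0.07 = 14.56, 208×0.06 = 12.48.
cat         O        E   (O−E)²/E
0          18    14.56     0.8127
1          40    39.52     0.0058
2          46       52     0.6923
3          52    45.76     0.8509
4          24    29.12     0.9002
5          16    14.56     0.1424
≥6         12    12.48     0.0185
Sum = 3.423
df = 5. Since 3.423 < 15.086, we do not reject H₀.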